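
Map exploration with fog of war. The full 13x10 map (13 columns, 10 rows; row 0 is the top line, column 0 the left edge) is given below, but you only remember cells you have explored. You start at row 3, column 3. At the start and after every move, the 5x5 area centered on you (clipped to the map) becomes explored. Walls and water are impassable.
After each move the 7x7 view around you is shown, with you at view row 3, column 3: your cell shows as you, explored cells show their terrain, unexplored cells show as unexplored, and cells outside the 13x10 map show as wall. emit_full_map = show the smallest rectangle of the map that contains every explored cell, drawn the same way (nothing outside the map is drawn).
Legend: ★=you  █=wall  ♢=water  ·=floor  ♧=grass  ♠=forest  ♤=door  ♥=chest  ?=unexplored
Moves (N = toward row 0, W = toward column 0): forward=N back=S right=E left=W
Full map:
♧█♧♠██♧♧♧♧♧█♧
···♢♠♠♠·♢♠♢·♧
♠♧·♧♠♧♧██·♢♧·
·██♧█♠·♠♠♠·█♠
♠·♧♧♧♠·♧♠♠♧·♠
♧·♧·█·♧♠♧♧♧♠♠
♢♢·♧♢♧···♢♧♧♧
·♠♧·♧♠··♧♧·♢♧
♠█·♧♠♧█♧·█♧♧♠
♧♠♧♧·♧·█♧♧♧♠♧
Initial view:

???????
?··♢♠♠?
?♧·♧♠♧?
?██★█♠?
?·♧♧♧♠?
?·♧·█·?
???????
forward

███████
?█♧♠██?
?··♢♠♠?
?♧·★♠♧?
?██♧█♠?
?·♧♧♧♠?
?·♧·█·?

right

███████
█♧♠██♧?
··♢♠♠♠?
♧·♧★♧♧?
██♧█♠·?
·♧♧♧♠·?
·♧·█·??

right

███████
♧♠██♧♧?
·♢♠♠♠·?
·♧♠★♧█?
█♧█♠·♠?
♧♧♧♠·♧?
♧·█·???

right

███████
♠██♧♧♧?
♢♠♠♠·♢?
♧♠♧★██?
♧█♠·♠♠?
♧♧♠·♧♠?
·█·????

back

♠██♧♧♧?
♢♠♠♠·♢?
♧♠♧♧██?
♧█♠★♠♠?
♧♧♠·♧♠?
·█·♧♠♧?
???????

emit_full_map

█♧♠██♧♧♧
··♢♠♠♠·♢
♧·♧♠♧♧██
██♧█♠★♠♠
·♧♧♧♠·♧♠
·♧·█·♧♠♧

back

♢♠♠♠·♢?
♧♠♧♧██?
♧█♠·♠♠?
♧♧♠★♧♠?
·█·♧♠♧?
?♢♧···?
???????

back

♧♠♧♧██?
♧█♠·♠♠?
♧♧♠·♧♠?
·█·★♠♧?
?♢♧···?
?♧♠··♧?
???????

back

♧█♠·♠♠?
♧♧♠·♧♠?
·█·♧♠♧?
?♢♧★··?
?♧♠··♧?
?♠♧█♧·?
???????

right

█♠·♠♠??
♧♠·♧♠♠?
█·♧♠♧♧?
♢♧·★·♢?
♧♠··♧♧?
♠♧█♧·█?
???????

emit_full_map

█♧♠██♧♧♧?
··♢♠♠♠·♢?
♧·♧♠♧♧██?
██♧█♠·♠♠?
·♧♧♧♠·♧♠♠
·♧·█·♧♠♧♧
???♢♧·★·♢
???♧♠··♧♧
???♠♧█♧·█


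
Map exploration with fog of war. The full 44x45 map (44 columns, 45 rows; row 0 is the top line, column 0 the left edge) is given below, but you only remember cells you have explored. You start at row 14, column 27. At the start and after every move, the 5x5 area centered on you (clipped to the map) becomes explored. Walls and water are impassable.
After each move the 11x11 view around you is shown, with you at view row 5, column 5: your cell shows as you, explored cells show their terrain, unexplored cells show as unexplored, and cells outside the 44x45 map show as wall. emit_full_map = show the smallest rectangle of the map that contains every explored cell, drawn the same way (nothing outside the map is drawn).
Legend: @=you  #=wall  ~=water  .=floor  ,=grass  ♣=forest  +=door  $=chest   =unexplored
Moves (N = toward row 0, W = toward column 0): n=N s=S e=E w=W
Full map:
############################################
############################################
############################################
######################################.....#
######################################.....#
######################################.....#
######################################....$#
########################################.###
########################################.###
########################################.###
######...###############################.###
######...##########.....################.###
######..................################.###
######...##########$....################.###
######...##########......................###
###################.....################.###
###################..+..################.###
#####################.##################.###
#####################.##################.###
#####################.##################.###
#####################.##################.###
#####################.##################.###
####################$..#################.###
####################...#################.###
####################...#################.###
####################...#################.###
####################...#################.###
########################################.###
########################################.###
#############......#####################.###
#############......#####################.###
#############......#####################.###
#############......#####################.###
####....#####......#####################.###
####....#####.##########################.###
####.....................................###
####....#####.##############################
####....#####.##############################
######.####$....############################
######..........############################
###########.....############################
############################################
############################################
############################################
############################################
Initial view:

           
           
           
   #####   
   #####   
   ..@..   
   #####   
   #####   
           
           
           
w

           
           
           
   ######  
   ######  
   ..@...  
   ######  
   ######  
           
           
           

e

           
           
           
  ######   
  ######   
  ...@..   
  ######   
  ######   
           
           
           

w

           
           
           
   ######  
   ######  
   ..@...  
   ######  
   ######  
           
           
           

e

           
           
           
  ######   
  ######   
  ...@..   
  ######   
  ######   
           
           
           

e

           
           
           
 #######   
 #######   
 ....@..   
 #######   
 #######   
           
           
           

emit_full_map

#######
#######
....@..
#######
#######

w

           
           
           
  #######  
  #######  
  ...@...  
  #######  
  #######  
           
           
           

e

           
           
           
 #######   
 #######   
 ....@..   
 #######   
 #######   
           
           
           

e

           
           
           
########   
########   
.....@..   
########   
########   
           
           
           

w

           
           
           
 ########  
 ########  
 ....@...  
 ########  
 ########  
           
           
           

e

           
           
           
########   
########   
.....@..   
########   
########   
           
           
           


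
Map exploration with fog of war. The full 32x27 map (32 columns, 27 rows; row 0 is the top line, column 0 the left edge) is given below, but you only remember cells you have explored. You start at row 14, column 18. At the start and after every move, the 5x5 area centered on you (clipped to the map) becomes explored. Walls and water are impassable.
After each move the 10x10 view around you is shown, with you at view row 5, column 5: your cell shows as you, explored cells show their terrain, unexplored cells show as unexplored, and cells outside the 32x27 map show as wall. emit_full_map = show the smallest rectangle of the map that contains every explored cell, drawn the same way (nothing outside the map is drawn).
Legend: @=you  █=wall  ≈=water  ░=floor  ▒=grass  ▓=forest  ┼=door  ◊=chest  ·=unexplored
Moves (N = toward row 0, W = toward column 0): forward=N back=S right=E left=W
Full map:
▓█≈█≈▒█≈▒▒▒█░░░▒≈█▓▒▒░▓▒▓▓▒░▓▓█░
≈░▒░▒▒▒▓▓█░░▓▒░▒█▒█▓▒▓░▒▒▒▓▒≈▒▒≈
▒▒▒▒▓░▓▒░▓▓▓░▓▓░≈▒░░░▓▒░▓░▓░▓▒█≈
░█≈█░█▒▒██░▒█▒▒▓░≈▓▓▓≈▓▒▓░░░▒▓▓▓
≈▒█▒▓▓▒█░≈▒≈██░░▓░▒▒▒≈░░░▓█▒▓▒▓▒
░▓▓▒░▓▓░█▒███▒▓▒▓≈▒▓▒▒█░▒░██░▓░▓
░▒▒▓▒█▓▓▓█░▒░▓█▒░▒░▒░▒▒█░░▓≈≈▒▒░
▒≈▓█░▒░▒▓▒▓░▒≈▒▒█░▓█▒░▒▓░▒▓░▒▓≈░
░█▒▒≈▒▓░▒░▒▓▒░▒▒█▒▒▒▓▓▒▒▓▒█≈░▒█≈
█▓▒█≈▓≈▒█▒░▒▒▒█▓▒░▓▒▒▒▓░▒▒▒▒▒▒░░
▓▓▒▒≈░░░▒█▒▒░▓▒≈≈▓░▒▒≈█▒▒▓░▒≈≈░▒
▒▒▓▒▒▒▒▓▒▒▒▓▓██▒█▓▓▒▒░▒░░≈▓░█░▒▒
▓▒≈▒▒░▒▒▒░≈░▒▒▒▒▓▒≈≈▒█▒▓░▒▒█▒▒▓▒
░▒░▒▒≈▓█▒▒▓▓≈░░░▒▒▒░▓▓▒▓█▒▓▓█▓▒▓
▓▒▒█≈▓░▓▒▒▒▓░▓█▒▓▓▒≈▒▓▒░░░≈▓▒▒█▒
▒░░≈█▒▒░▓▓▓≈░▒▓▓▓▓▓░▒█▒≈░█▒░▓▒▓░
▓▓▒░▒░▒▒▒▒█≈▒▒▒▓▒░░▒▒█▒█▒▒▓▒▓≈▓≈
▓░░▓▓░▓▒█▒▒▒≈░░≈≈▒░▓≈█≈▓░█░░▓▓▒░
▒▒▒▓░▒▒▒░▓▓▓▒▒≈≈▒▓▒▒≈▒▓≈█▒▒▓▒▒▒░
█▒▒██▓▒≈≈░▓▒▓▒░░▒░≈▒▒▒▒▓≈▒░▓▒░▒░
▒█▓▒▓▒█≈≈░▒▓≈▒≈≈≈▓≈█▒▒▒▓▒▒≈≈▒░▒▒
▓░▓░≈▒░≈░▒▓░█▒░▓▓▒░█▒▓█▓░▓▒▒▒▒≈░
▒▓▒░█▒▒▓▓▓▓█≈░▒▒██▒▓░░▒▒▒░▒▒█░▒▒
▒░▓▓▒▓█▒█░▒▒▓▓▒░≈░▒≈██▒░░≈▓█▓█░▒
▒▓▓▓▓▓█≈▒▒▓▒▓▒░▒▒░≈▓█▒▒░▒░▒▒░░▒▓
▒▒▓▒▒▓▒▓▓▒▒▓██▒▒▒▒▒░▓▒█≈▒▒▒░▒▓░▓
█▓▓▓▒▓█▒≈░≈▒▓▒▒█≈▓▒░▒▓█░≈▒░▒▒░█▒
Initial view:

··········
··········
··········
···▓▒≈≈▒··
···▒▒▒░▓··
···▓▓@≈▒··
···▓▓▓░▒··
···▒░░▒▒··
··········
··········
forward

··········
··········
··········
···█▓▓▒▒··
···▓▒≈≈▒··
···▒▒@░▓··
···▓▓▒≈▒··
···▓▓▓░▒··
···▒░░▒▒··
··········

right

··········
··········
··········
··█▓▓▒▒░··
··▓▒≈≈▒█··
··▒▒▒@▓▓··
··▓▓▒≈▒▓··
··▓▓▓░▒█··
··▒░░▒▒···
··········

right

··········
··········
··········
·█▓▓▒▒░▒··
·▓▒≈≈▒█▒··
·▒▒▒░@▓▒··
·▓▓▒≈▒▓▒··
·▓▓▓░▒█▒··
·▒░░▒▒····
··········

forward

··········
··········
··········
···░▒▒≈█··
·█▓▓▒▒░▒··
·▓▒≈≈@█▒··
·▒▒▒░▓▓▒··
·▓▓▒≈▒▓▒··
·▓▓▓░▒█▒··
·▒░░▒▒····

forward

··········
··········
··········
···▓▒▒▒▓··
···░▒▒≈█··
·█▓▓▒@░▒··
·▓▒≈≈▒█▒··
·▒▒▒░▓▓▒··
·▓▓▒≈▒▓▒··
·▓▓▓░▒█▒··

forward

··········
··········
··········
···▒▒▓▓▒··
···▓▒▒▒▓··
···░▒@≈█··
·█▓▓▒▒░▒··
·▓▒≈≈▒█▒··
·▒▒▒░▓▓▒··
·▓▓▒≈▒▓▒··

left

··········
··········
··········
···▒▒▒▓▓▒·
···░▓▒▒▒▓·
···▓░@▒≈█·
··█▓▓▒▒░▒·
··▓▒≈≈▒█▒·
··▒▒▒░▓▓▒·
··▓▓▒≈▒▓▒·

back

··········
··········
···▒▒▒▓▓▒·
···░▓▒▒▒▓·
···▓░▒▒≈█·
··█▓▓@▒░▒·
··▓▒≈≈▒█▒·
··▒▒▒░▓▓▒·
··▓▓▒≈▒▓▒·
··▓▓▓░▒█▒·

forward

··········
··········
··········
···▒▒▒▓▓▒·
···░▓▒▒▒▓·
···▓░@▒≈█·
··█▓▓▒▒░▒·
··▓▒≈≈▒█▒·
··▒▒▒░▓▓▒·
··▓▓▒≈▒▓▒·

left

··········
··········
··········
···█▒▒▒▓▓▒
···▒░▓▒▒▒▓
···≈▓@▒▒≈█
···█▓▓▒▒░▒
···▓▒≈≈▒█▒
···▒▒▒░▓▓▒
···▓▓▒≈▒▓▒

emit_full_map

█▒▒▒▓▓▒
▒░▓▒▒▒▓
≈▓@▒▒≈█
█▓▓▒▒░▒
▓▒≈≈▒█▒
▒▒▒░▓▓▒
▓▓▒≈▒▓▒
▓▓▓░▒█▒
▒░░▒▒··

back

··········
··········
···█▒▒▒▓▓▒
···▒░▓▒▒▒▓
···≈▓░▒▒≈█
···█▓@▒▒░▒
···▓▒≈≈▒█▒
···▒▒▒░▓▓▒
···▓▓▒≈▒▓▒
···▓▓▓░▒█▒

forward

··········
··········
··········
···█▒▒▒▓▓▒
···▒░▓▒▒▒▓
···≈▓@▒▒≈█
···█▓▓▒▒░▒
···▓▒≈≈▒█▒
···▒▒▒░▓▓▒
···▓▓▒≈▒▓▒

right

··········
··········
··········
··█▒▒▒▓▓▒·
··▒░▓▒▒▒▓·
··≈▓░@▒≈█·
··█▓▓▒▒░▒·
··▓▒≈≈▒█▒·
··▒▒▒░▓▓▒·
··▓▓▒≈▒▓▒·


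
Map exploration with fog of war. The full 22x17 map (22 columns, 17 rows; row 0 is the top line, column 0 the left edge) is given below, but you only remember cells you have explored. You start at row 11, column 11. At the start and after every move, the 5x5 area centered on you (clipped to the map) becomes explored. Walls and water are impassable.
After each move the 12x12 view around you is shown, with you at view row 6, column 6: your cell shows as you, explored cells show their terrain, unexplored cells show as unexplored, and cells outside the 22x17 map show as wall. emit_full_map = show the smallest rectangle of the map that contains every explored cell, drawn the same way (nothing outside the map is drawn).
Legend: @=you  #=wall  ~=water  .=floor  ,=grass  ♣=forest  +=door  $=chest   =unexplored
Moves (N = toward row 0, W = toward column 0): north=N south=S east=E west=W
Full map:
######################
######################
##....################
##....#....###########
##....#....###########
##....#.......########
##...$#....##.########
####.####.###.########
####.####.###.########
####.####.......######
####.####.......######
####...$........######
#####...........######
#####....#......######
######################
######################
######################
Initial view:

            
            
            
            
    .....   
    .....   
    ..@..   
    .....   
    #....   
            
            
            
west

            
            
            
            
    #.....  
    #.....  
    ..@...  
    ......  
    .#....  
            
            
            

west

            
            
            
            
    ##..... 
    ##..... 
    $.@.... 
    ....... 
    ..#.... 
            
            
            

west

            
            
            
            
    ###.....
    ###.....
    .$@.....
    ........
    ...#....
            
            
            

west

            
            
            
            
    ####....
    ####....
    ..@.....
    ........
    ....#...
            
            
            

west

            
            
            
            
    .####...
    .####...
    ..@$....
    #.......
    #....#..
            
            
            

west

#           
#           
#           
#           
#   #.####..
#   #.####..
#   #.@.$...
#   ##......
#   ##....#.
#           
#           
#           

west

##          
##          
##          
##          
##  ##.####.
##  ##.####.
##  ##@..$..
##  ###.....
##  ###....#
##          
##          
##          

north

##          
##          
##          
##          
##  ##.##   
##  ##.####.
##  ##@####.
##  ##...$..
##  ###.....
##  ###....#
##          
##          

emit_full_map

##.##       
##.####.....
##@####.....
##...$......
###.........
###....#....

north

##          
##          
##          
##          
##  ##.##   
##  ##.##   
##  ##@####.
##  ##.####.
##  ##...$..
##  ###.....
##  ###....#
##          

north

##          
##          
##          
##          
##  ...$#   
##  ##.##   
##  ##@##   
##  ##.####.
##  ##.####.
##  ##...$..
##  ###.....
##  ###....#

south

##          
##          
##          
##  ...$#   
##  ##.##   
##  ##.##   
##  ##@####.
##  ##.####.
##  ##...$..
##  ###.....
##  ###....#
##          

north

##          
##          
##          
##          
##  ...$#   
##  ##.##   
##  ##@##   
##  ##.####.
##  ##.####.
##  ##...$..
##  ###.....
##  ###....#

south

##          
##          
##          
##  ...$#   
##  ##.##   
##  ##.##   
##  ##@####.
##  ##.####.
##  ##...$..
##  ###.....
##  ###....#
##          


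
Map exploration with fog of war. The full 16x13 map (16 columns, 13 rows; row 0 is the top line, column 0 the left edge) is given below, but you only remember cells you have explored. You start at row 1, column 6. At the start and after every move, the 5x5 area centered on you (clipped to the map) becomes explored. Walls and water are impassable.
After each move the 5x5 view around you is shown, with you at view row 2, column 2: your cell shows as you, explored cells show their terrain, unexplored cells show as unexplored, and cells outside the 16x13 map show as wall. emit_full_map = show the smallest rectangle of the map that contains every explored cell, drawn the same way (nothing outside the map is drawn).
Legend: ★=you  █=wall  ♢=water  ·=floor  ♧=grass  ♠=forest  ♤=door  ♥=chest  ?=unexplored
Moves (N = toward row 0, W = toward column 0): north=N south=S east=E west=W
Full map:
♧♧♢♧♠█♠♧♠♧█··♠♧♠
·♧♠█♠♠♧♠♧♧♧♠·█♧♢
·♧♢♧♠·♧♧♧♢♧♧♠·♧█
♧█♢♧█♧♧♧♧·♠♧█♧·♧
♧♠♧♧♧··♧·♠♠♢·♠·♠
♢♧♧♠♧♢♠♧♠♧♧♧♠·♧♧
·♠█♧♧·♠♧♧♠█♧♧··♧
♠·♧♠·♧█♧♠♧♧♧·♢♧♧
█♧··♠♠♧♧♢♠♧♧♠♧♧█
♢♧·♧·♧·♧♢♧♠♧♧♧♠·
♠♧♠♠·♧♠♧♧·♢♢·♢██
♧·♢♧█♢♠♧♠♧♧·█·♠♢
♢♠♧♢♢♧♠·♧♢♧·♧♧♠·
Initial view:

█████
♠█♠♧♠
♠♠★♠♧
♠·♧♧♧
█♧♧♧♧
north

█████
█████
♠█★♧♠
♠♠♧♠♧
♠·♧♧♧

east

█████
█████
█♠★♠♧
♠♧♠♧♧
·♧♧♧♢

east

█████
█████
♠♧★♧█
♧♠♧♧♧
♧♧♧♢♧

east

█████
█████
♧♠★█·
♠♧♧♧♠
♧♧♢♧♧

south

█████
♧♠♧█·
♠♧★♧♠
♧♧♢♧♧
♧♧·♠♧

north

█████
█████
♧♠★█·
♠♧♧♧♠
♧♧♢♧♧

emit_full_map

♠█♠♧♠★█·
♠♠♧♠♧♧♧♠
♠·♧♧♧♢♧♧
█♧♧♧♧·♠♧

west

█████
█████
♠♧★♧█
♧♠♧♧♧
♧♧♧♢♧

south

█████
♠♧♠♧█
♧♠★♧♧
♧♧♧♢♧
♧♧♧·♠

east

█████
♧♠♧█·
♠♧★♧♠
♧♧♢♧♧
♧♧·♠♧


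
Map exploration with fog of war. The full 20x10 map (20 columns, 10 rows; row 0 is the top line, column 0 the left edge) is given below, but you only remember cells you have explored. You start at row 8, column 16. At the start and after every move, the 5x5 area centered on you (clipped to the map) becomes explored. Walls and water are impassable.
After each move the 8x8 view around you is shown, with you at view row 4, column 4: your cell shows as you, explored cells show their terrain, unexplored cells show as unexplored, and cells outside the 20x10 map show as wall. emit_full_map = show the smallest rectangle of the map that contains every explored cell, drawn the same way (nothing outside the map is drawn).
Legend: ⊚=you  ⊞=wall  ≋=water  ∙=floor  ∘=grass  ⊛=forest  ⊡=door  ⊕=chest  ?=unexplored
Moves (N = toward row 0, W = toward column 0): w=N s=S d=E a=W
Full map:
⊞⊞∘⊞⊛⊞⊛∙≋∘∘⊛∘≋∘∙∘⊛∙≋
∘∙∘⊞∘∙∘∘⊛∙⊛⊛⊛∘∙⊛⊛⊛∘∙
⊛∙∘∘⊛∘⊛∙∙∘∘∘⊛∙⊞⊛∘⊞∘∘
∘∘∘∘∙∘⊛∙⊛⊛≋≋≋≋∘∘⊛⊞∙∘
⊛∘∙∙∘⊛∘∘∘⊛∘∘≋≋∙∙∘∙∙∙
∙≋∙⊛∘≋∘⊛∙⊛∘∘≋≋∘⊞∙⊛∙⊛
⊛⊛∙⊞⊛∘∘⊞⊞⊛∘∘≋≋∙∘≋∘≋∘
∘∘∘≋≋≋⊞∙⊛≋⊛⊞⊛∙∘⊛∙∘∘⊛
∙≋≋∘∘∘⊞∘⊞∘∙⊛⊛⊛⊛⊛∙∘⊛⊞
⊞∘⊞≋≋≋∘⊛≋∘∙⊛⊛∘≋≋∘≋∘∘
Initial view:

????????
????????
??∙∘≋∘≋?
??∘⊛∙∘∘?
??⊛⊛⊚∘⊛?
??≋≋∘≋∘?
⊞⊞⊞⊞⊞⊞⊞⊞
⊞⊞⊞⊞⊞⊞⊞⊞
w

????????
????????
??∘⊞∙⊛∙?
??∙∘≋∘≋?
??∘⊛⊚∘∘?
??⊛⊛∙∘⊛?
??≋≋∘≋∘?
⊞⊞⊞⊞⊞⊞⊞⊞

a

????????
????????
??≋∘⊞∙⊛∙
??≋∙∘≋∘≋
??∙∘⊚∙∘∘
??⊛⊛⊛∙∘⊛
??∘≋≋∘≋∘
⊞⊞⊞⊞⊞⊞⊞⊞

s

????????
??≋∘⊞∙⊛∙
??≋∙∘≋∘≋
??∙∘⊛∙∘∘
??⊛⊛⊚∙∘⊛
??∘≋≋∘≋∘
⊞⊞⊞⊞⊞⊞⊞⊞
⊞⊞⊞⊞⊞⊞⊞⊞

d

????????
?≋∘⊞∙⊛∙?
?≋∙∘≋∘≋?
?∙∘⊛∙∘∘?
?⊛⊛⊛⊚∘⊛?
?∘≋≋∘≋∘?
⊞⊞⊞⊞⊞⊞⊞⊞
⊞⊞⊞⊞⊞⊞⊞⊞

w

????????
????????
?≋∘⊞∙⊛∙?
?≋∙∘≋∘≋?
?∙∘⊛⊚∘∘?
?⊛⊛⊛∙∘⊛?
?∘≋≋∘≋∘?
⊞⊞⊞⊞⊞⊞⊞⊞

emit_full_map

≋∘⊞∙⊛∙
≋∙∘≋∘≋
∙∘⊛⊚∘∘
⊛⊛⊛∙∘⊛
∘≋≋∘≋∘

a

????????
????????
??≋∘⊞∙⊛∙
??≋∙∘≋∘≋
??∙∘⊚∙∘∘
??⊛⊛⊛∙∘⊛
??∘≋≋∘≋∘
⊞⊞⊞⊞⊞⊞⊞⊞

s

????????
??≋∘⊞∙⊛∙
??≋∙∘≋∘≋
??∙∘⊛∙∘∘
??⊛⊛⊚∙∘⊛
??∘≋≋∘≋∘
⊞⊞⊞⊞⊞⊞⊞⊞
⊞⊞⊞⊞⊞⊞⊞⊞

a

????????
???≋∘⊞∙⊛
??≋≋∙∘≋∘
??⊛∙∘⊛∙∘
??⊛⊛⊚⊛∙∘
??⊛∘≋≋∘≋
⊞⊞⊞⊞⊞⊞⊞⊞
⊞⊞⊞⊞⊞⊞⊞⊞

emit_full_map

?≋∘⊞∙⊛∙
≋≋∙∘≋∘≋
⊛∙∘⊛∙∘∘
⊛⊛⊚⊛∙∘⊛
⊛∘≋≋∘≋∘


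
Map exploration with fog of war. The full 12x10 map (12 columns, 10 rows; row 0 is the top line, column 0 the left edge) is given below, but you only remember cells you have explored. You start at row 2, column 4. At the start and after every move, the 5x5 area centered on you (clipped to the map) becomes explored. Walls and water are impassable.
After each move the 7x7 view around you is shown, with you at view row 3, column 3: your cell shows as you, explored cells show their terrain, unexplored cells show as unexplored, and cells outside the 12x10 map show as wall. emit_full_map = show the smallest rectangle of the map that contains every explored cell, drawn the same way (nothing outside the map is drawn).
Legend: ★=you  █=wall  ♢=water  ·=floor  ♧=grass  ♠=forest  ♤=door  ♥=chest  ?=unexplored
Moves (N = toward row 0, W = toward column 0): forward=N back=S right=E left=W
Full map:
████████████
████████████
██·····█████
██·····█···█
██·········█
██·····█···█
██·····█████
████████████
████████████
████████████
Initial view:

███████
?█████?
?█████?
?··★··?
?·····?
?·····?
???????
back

?█████?
?█████?
?·····?
?··★··?
?·····?
?·····?
???????

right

█████??
██████?
·····█?
···★·█?
······?
·····█?
???????

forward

███████
██████?
██████?
···★·█?
·····█?
······?
·····█?

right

███████
██████?
██████?
···★██?
····█·?
······?
····█??

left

███████
███████
███████
···★·██
·····█·
·······
·····█?

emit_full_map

███████
███████
···★·██
·····█·
·······
·····█?

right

███████
██████?
██████?
···★██?
····█·?
······?
····█??

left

███████
███████
███████
···★·██
·····█·
·······
·····█?


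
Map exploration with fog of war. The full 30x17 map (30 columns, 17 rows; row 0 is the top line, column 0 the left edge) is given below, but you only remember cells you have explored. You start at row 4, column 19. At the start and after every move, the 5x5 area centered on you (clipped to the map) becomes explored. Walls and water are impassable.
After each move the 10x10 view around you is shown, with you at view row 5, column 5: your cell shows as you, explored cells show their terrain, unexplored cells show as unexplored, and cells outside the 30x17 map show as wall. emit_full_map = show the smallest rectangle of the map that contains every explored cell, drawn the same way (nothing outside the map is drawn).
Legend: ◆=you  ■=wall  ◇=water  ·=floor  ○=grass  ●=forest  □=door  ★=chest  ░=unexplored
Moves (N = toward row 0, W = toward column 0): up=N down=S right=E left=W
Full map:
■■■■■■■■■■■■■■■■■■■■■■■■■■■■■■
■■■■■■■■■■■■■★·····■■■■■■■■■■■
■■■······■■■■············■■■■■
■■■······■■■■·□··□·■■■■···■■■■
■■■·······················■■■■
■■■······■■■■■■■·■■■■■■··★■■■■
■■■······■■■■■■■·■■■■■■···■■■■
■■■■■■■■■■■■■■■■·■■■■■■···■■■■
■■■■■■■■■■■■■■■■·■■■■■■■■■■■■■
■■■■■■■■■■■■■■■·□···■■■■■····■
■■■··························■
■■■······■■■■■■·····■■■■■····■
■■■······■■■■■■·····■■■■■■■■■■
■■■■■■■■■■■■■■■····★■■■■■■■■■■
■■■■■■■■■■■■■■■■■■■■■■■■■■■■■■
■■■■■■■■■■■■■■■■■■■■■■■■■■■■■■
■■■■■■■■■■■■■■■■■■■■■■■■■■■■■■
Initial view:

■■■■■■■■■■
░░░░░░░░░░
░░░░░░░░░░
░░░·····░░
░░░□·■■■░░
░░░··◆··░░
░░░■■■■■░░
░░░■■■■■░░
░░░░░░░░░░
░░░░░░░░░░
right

■■■■■■■■■■
░░░░░░░░░░
░░░░░░░░░░
░░······░░
░░□·■■■■░░
░░···◆··░░
░░■■■■■■░░
░░■■■■■■░░
░░░░░░░░░░
░░░░░░░░░░

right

■■■■■■■■■■
░░░░░░░░░░
░░░░░░░░░░
░·······░░
░□·■■■■·░░
░····◆··░░
░■■■■■■·░░
░■■■■■■·░░
░░░░░░░░░░
░░░░░░░░░░

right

■■■■■■■■■■
░░░░░░░░░░
░░░░░░░░░░
········░░
□·■■■■··░░
·····◆··░░
■■■■■■··░░
■■■■■■··░░
░░░░░░░░░░
░░░░░░░░░░

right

■■■■■■■■■■
░░░░░░░░░░
░░░░░░░░░░
·······■░░
·■■■■···░░
·····◆··░░
■■■■■··★░░
■■■■■···░░
░░░░░░░░░░
░░░░░░░░░░

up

■■■■■■■■■■
■■■■■■■■■■
░░░░░░░░░░
░░░■■■■■░░
·······■░░
·■■■■◆··░░
········░░
■■■■■··★░░
■■■■■···░░
░░░░░░░░░░

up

■■■■■■■■■■
■■■■■■■■■■
■■■■■■■■■■
░░░■■■■■░░
░░░■■■■■░░
·····◆·■░░
·■■■■···░░
········░░
■■■■■··★░░
■■■■■···░░

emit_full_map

░░░░■■■■■
░░░░■■■■■
······◆·■
□·■■■■···
·········
■■■■■■··★
■■■■■■···

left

■■■■■■■■■■
■■■■■■■■■■
■■■■■■■■■■
░░░■■■■■■░
░░░■■■■■■░
·····◆··■░
□·■■■■···░
·········░
■■■■■■··★░
■■■■■■···░

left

■■■■■■■■■■
■■■■■■■■■■
■■■■■■■■■■
░░░■■■■■■■
░░░■■■■■■■
░····◆···■
░□·■■■■···
░·········
░■■■■■■··★
░■■■■■■···

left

■■■■■■■■■■
■■■■■■■■■■
■■■■■■■■■■
░░░■■■■■■■
░░░·■■■■■■
░░···◆····
░░□·■■■■··
░░········
░░■■■■■■··
░░■■■■■■··

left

■■■■■■■■■■
■■■■■■■■■■
■■■■■■■■■■
░░░■■■■■■■
░░░··■■■■■
░░░··◆····
░░░□·■■■■·
░░░·······
░░░■■■■■■·
░░░■■■■■■·

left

■■■■■■■■■■
■■■■■■■■■■
■■■■■■■■■■
░░░■■■■■■■
░░░···■■■■
░░░··◆····
░░░·□·■■■■
░░░·······
░░░░■■■■■■
░░░░■■■■■■

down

■■■■■■■■■■
■■■■■■■■■■
░░░■■■■■■■
░░░···■■■■
░░░·······
░░░·□◆■■■■
░░░·······
░░░·■■■■■■
░░░░■■■■■■
░░░░░░░░░░

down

■■■■■■■■■■
░░░■■■■■■■
░░░···■■■■
░░░·······
░░░·□·■■■■
░░░··◆····
░░░·■■■■■■
░░░·■■■■■■
░░░░░░░░░░
░░░░░░░░░░

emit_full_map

■■■■■■■■■■
···■■■■■■■
·········■
·□·■■■■···
··◆·······
·■■■■■■··★
·■■■■■■···

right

■■■■■■■■■■
░░■■■■■■■■
░░···■■■■■
░░········
░░·□·■■■■·
░░···◆····
░░·■■■■■■·
░░·■■■■■■·
░░░░░░░░░░
░░░░░░░░░░

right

■■■■■■■■■■
░■■■■■■■■■
░···■■■■■■
░·········
░·□·■■■■··
░····◆····
░·■■■■■■··
░·■■■■■■··
░░░░░░░░░░
░░░░░░░░░░

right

■■■■■■■■■■
■■■■■■■■■■
···■■■■■■■
·········■
·□·■■■■···
·····◆····
·■■■■■■··★
·■■■■■■···
░░░░░░░░░░
░░░░░░░░░░

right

■■■■■■■■■■
■■■■■■■■■░
··■■■■■■■░
········■░
□·■■■■···░
·····◆···░
■■■■■■··★░
■■■■■■···░
░░░░░░░░░░
░░░░░░░░░░

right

■■■■■■■■■■
■■■■■■■■░░
·■■■■■■■░░
·······■░░
·■■■■···░░
·····◆··░░
■■■■■··★░░
■■■■■···░░
░░░░░░░░░░
░░░░░░░░░░

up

■■■■■■■■■■
■■■■■■■■■■
■■■■■■■■░░
·■■■■■■■░░
·······■░░
·■■■■◆··░░
········░░
■■■■■··★░░
■■■■■···░░
░░░░░░░░░░

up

■■■■■■■■■■
■■■■■■■■■■
■■■■■■■■■■
■■■■■■■■░░
·■■■■■■■░░
·····◆·■░░
·■■■■···░░
········░░
■■■■■··★░░
■■■■■···░░

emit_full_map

■■■■■■■■■■
···■■■■■■■
·······◆·■
·□·■■■■···
··········
·■■■■■■··★
·■■■■■■···


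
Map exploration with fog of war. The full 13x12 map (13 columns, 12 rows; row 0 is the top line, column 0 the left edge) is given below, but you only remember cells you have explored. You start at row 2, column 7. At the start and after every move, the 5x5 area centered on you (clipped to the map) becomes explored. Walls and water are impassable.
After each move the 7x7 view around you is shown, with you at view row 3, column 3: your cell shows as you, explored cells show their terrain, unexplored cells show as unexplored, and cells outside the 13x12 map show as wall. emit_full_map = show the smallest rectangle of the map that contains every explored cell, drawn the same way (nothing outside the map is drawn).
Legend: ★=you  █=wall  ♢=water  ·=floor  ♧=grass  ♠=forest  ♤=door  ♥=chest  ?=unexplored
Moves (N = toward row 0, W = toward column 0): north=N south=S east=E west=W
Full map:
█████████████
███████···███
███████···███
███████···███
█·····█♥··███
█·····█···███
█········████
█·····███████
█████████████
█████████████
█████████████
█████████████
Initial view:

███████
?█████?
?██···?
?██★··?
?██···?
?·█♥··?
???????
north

███████
███████
?█████?
?██★··?
?██···?
?██···?
?·█♥··?

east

███████
███████
██████?
██·★·█?
██···█?
██···█?
·█♥··??

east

███████
███████
██████?
█··★██?
█···██?
█···██?
█♥··???

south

███████
██████?
█···██?
█··★██?
█···██?
█♥··██?
???????

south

██████?
█···██?
█···██?
█··★██?
█♥··██?
?···██?
???????

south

█···██?
█···██?
█···██?
█♥·★██?
?···██?
?··███?
???????

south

█···██?
█···██?
█♥··██?
?··★██?
?··███?
?█████?
???????

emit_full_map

███████
██···██
██···██
██···██
·█♥··██
??··★██
??··███
??█████

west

██···██
██···██
·█♥··██
?█·★·██
?···███
?██████
???????

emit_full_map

███████
██···██
██···██
██···██
·█♥··██
?█·★·██
?···███
?██████


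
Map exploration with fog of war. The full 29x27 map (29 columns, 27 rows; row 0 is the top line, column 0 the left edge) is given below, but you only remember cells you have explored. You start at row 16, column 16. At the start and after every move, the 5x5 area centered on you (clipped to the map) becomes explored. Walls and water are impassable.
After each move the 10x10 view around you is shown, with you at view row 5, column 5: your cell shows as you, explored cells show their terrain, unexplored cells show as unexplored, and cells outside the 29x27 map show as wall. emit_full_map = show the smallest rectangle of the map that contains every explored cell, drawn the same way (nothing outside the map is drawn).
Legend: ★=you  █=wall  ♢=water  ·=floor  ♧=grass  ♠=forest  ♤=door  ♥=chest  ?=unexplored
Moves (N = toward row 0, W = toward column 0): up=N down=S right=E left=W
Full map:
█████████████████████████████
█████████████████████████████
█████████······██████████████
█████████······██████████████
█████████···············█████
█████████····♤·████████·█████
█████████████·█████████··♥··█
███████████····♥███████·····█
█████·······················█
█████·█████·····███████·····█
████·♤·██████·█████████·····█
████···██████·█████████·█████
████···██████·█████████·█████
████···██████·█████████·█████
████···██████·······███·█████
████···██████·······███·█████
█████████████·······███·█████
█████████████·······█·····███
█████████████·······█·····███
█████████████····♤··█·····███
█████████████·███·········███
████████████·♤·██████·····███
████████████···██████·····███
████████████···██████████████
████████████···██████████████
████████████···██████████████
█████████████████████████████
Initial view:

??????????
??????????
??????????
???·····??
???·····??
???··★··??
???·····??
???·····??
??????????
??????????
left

??????????
??????????
??????????
???······?
???······?
???··★···?
???······?
???······?
??????????
??????????

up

??????????
??????????
??????????
???·████??
???······?
???··★···?
???······?
???······?
???······?
??????????

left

??????????
??????????
??????????
???█·████?
???█······
???█·★····
???█······
???█······
????······
??????????

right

??????????
??????????
??????????
??█·████??
??█······?
??█··★···?
??█······?
??█······?
???······?
??????????

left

??????????
??????????
??????????
???█·████?
???█······
???█·★····
???█······
???█······
????······
??????????

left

??????????
??????????
??????????
???██·████
???██·····
???██★····
???██·····
???██·····
?????·····
??????????

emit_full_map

██·████?
██······
██★·····
██······
██······
??······

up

??????????
??????????
??????????
???██·██??
???██·████
???██★····
???██·····
???██·····
???██·····
?????·····

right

??????????
??????????
??????????
??██·███??
??██·████?
??██·★····
??██······
??██······
??██······
????······

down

??????????
??????????
??██·███??
??██·████?
??██······
??██·★····
??██······
??██······
????······
??????????

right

??????????
??????????
?██·███???
?██·████??
?██······?
?██··★···?
?██······?
?██······?
???······?
??????????

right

??????????
??????????
██·███????
██·█████??
██······??
██···★··??
██······??
██······??
??······??
??????????

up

??????????
??????????
??????????
██·█████??
██·█████??
██···★··??
██······??
██······??
██······??
??······??

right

??????????
??????????
??????????
█·██████??
█·██████??
█····★··??
█·······??
█·······??
█······???
?······???

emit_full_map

██·██████
██·██████
██····★··
██·······
██·······
██······?
??······?

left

??????????
??????????
??????????
██·██████?
██·██████?
██···★···?
██·······?
██·······?
██······??
??······??

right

??????????
??????????
??????????
█·██████??
█·██████??
█····★··??
█·······??
█·······??
█······???
?······???

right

??????????
??????????
??????????
·███████??
·███████??
·····★·█??
·······█??
·······█??
······????
······????

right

??????????
??????????
??????????
████████??
████████??
·····★██??
······██??
······██??
·····?????
·····?????

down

??????????
??????????
████████??
████████??
······██??
·····★██??
······██??
······█·??
·····?????
??????????

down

??????????
████████??
████████??
······██??
······██??
·····★██??
······█·??
······█·??
??????????
??????????

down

████████??
████████??
······██??
······██??
······██??
·····★█·??
······█·??
???♤··█·??
??????????
??????????

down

████████??
······██??
······██??
······██??
······█·??
·····★█·??
???♤··█·??
???·····??
??????????
??????????

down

······██??
······██??
······██??
······█·??
······█·??
???♤·★█·??
???·····??
???████·??
??????????
??????????

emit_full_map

██·████████
██·████████
██·······██
██·······██
██·······██
██·······█·
??·······█·
??????♤·★█·
??????·····
??????████·

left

·······██?
·······██?
·······██?
·······█·?
·······█·?
???·♤★·█·?
???█·····?
???█████·?
??????????
??????????

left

█·······██
█·······██
█·······██
█·······█·
?·······█·
???··★··█·
???██·····
???██████·
??????????
??????????

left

██·······█
██·······█
██·······█
██·······█
??·······█
???··★♤··█
???███····
???·██████
??????????
??????????

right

█·······██
█·······██
█·······██
█·······█·
?·······█·
??···★··█·
??███·····
??·██████·
??????????
??????????

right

·······██?
·······██?
·······██?
·······█·?
·······█·?
?···♤★·█·?
?███·····?
?·██████·?
??????????
??????????

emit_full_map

██·████████
██·████████
██·······██
██·······██
██·······██
██·······█·
??·······█·
???···♤★·█·
???███·····
???·██████·

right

······██??
······██??
······██??
······█·??
······█·??
···♤·★█·??
███·····??
·██████·??
??????????
??????????

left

·······██?
·······██?
·······██?
·······█·?
·······█·?
?···♤★·█·?
?███·····?
?·██████·?
??????????
??????????

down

·······██?
·······██?
·······█·?
·······█·?
?···♤··█·?
?███·★···?
?·██████·?
???█████??
??????????
??????????

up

·······██?
·······██?
·······██?
·······█·?
·······█·?
?···♤★·█·?
?███·····?
?·██████·?
???█████??
??????????

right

······██??
······██??
······██??
······█·??
······█·??
···♤·★█·??
███·····??
·██████·??
??█████???
??????????

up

████████??
······██??
······██??
······██??
······█·??
·····★█·??
···♤··█·??
███·····??
·██████·??
??█████???

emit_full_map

██·████████
██·████████
██·······██
██·······██
██·······██
██·······█·
??······★█·
???···♤··█·
???███·····
???·██████·
?????█████?
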